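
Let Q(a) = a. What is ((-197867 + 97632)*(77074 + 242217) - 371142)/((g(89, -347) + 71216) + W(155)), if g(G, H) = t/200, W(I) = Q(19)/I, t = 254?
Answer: -99213964033700/220773917 ≈ -4.4939e+5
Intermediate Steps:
W(I) = 19/I
g(G, H) = 127/100 (g(G, H) = 254/200 = 254*(1/200) = 127/100)
((-197867 + 97632)*(77074 + 242217) - 371142)/((g(89, -347) + 71216) + W(155)) = ((-197867 + 97632)*(77074 + 242217) - 371142)/((127/100 + 71216) + 19/155) = (-100235*319291 - 371142)/(7121727/100 + 19*(1/155)) = (-32004133385 - 371142)/(7121727/100 + 19/155) = -32004504527/220773917/3100 = -32004504527*3100/220773917 = -99213964033700/220773917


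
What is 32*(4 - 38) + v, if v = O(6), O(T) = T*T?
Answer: -1052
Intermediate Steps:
O(T) = T²
v = 36 (v = 6² = 36)
32*(4 - 38) + v = 32*(4 - 38) + 36 = 32*(-34) + 36 = -1088 + 36 = -1052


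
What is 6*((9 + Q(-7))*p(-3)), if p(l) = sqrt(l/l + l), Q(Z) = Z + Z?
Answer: -30*I*sqrt(2) ≈ -42.426*I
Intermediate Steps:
Q(Z) = 2*Z
p(l) = sqrt(1 + l)
6*((9 + Q(-7))*p(-3)) = 6*((9 + 2*(-7))*sqrt(1 - 3)) = 6*((9 - 14)*sqrt(-2)) = 6*(-5*I*sqrt(2)) = -30*I*sqrt(2)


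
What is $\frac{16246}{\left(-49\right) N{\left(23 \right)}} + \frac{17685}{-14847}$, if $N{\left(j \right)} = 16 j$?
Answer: $- \frac{1905103}{910616} \approx -2.0921$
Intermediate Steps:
$\frac{16246}{\left(-49\right) N{\left(23 \right)}} + \frac{17685}{-14847} = \frac{16246}{\left(-49\right) 16 \cdot 23} + \frac{17685}{-14847} = \frac{16246}{\left(-49\right) 368} + 17685 \left(- \frac{1}{14847}\right) = \frac{16246}{-18032} - \frac{5895}{4949} = 16246 \left(- \frac{1}{18032}\right) - \frac{5895}{4949} = - \frac{8123}{9016} - \frac{5895}{4949} = - \frac{1905103}{910616}$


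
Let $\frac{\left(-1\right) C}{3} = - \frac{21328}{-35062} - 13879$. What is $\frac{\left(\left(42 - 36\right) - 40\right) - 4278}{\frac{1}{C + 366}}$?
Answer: $- \frac{3175023055512}{17531} \approx -1.8111 \cdot 10^{8}$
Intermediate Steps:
$C = \frac{729906255}{17531}$ ($C = - 3 \left(- \frac{21328}{-35062} - 13879\right) = - 3 \left(\left(-21328\right) \left(- \frac{1}{35062}\right) - 13879\right) = - 3 \left(\frac{10664}{17531} - 13879\right) = \left(-3\right) \left(- \frac{243302085}{17531}\right) = \frac{729906255}{17531} \approx 41635.0$)
$\frac{\left(\left(42 - 36\right) - 40\right) - 4278}{\frac{1}{C + 366}} = \frac{\left(\left(42 - 36\right) - 40\right) - 4278}{\frac{1}{\frac{729906255}{17531} + 366}} = \frac{\left(6 - 40\right) - 4278}{\frac{1}{\frac{736322601}{17531}}} = \frac{-34 - 4278}{\frac{17531}{736322601}} = \left(-4312\right) \frac{736322601}{17531} = - \frac{3175023055512}{17531}$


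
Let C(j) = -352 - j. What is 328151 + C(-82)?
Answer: 327881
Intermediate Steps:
328151 + C(-82) = 328151 + (-352 - 1*(-82)) = 328151 + (-352 + 82) = 328151 - 270 = 327881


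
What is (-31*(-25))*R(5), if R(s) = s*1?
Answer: 3875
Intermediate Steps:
R(s) = s
(-31*(-25))*R(5) = -31*(-25)*5 = 775*5 = 3875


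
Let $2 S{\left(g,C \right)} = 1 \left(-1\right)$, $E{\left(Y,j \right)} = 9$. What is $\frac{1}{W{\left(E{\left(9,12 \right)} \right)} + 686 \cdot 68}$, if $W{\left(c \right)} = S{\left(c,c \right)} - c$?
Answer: $\frac{2}{93277} \approx 2.1442 \cdot 10^{-5}$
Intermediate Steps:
$S{\left(g,C \right)} = - \frac{1}{2}$ ($S{\left(g,C \right)} = \frac{1 \left(-1\right)}{2} = \frac{1}{2} \left(-1\right) = - \frac{1}{2}$)
$W{\left(c \right)} = - \frac{1}{2} - c$
$\frac{1}{W{\left(E{\left(9,12 \right)} \right)} + 686 \cdot 68} = \frac{1}{\left(- \frac{1}{2} - 9\right) + 686 \cdot 68} = \frac{1}{\left(- \frac{1}{2} - 9\right) + 46648} = \frac{1}{- \frac{19}{2} + 46648} = \frac{1}{\frac{93277}{2}} = \frac{2}{93277}$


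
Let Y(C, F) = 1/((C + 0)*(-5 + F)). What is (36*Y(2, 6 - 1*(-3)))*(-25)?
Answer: -225/2 ≈ -112.50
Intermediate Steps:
Y(C, F) = 1/(C*(-5 + F))
(36*Y(2, 6 - 1*(-3)))*(-25) = (36*(1/(2*(-5 + (6 - 1*(-3))))))*(-25) = (36*(1/(2*(-5 + (6 + 3)))))*(-25) = (36*(1/(2*(-5 + 9))))*(-25) = (36*((½)/4))*(-25) = (36*((½)*(¼)))*(-25) = (36*(⅛))*(-25) = (9/2)*(-25) = -225/2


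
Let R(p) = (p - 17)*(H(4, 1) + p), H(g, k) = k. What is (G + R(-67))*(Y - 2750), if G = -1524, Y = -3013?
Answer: -23167260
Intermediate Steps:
R(p) = (1 + p)*(-17 + p) (R(p) = (p - 17)*(1 + p) = (-17 + p)*(1 + p) = (1 + p)*(-17 + p))
(G + R(-67))*(Y - 2750) = (-1524 + (-17 + (-67)² - 16*(-67)))*(-3013 - 2750) = (-1524 + (-17 + 4489 + 1072))*(-5763) = (-1524 + 5544)*(-5763) = 4020*(-5763) = -23167260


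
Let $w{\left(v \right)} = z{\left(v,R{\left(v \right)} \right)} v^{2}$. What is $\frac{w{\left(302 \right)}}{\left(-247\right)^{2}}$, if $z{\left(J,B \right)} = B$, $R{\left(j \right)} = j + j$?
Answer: $\frac{55087216}{61009} \approx 902.94$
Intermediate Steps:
$R{\left(j \right)} = 2 j$
$w{\left(v \right)} = 2 v^{3}$ ($w{\left(v \right)} = 2 v v^{2} = 2 v^{3}$)
$\frac{w{\left(302 \right)}}{\left(-247\right)^{2}} = \frac{2 \cdot 302^{3}}{\left(-247\right)^{2}} = \frac{2 \cdot 27543608}{61009} = 55087216 \cdot \frac{1}{61009} = \frac{55087216}{61009}$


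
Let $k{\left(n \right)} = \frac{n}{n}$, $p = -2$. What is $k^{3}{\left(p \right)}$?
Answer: $1$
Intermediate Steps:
$k{\left(n \right)} = 1$
$k^{3}{\left(p \right)} = 1^{3} = 1$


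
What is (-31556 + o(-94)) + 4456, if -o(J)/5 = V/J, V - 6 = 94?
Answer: -1273450/47 ≈ -27095.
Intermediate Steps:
V = 100 (V = 6 + 94 = 100)
o(J) = -500/J
(-31556 + o(-94)) + 4456 = (-31556 - 500/(-94)) + 4456 = (-31556 - 500*(-1/94)) + 4456 = (-31556 + 250/47) + 4456 = -1482882/47 + 4456 = -1273450/47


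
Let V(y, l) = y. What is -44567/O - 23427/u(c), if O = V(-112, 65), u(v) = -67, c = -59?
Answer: 5609813/7504 ≈ 747.58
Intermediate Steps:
O = -112
-44567/O - 23427/u(c) = -44567/(-112) - 23427/(-67) = -44567*(-1/112) - 23427*(-1/67) = 44567/112 + 23427/67 = 5609813/7504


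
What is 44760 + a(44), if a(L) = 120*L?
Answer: 50040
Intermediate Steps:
44760 + a(44) = 44760 + 120*44 = 44760 + 5280 = 50040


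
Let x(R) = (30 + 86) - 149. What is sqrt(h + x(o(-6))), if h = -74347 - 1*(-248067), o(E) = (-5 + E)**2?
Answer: sqrt(173687) ≈ 416.76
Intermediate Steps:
x(R) = -33 (x(R) = 116 - 149 = -33)
h = 173720 (h = -74347 + 248067 = 173720)
sqrt(h + x(o(-6))) = sqrt(173720 - 33) = sqrt(173687)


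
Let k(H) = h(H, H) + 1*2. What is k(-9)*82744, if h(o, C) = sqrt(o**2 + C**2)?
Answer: 165488 + 744696*sqrt(2) ≈ 1.2186e+6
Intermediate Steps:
h(o, C) = sqrt(C**2 + o**2)
k(H) = 2 + sqrt(2)*sqrt(H**2) (k(H) = sqrt(H**2 + H**2) + 1*2 = sqrt(2*H**2) + 2 = sqrt(2)*sqrt(H**2) + 2 = 2 + sqrt(2)*sqrt(H**2))
k(-9)*82744 = (2 + sqrt(2)*sqrt((-9)**2))*82744 = (2 + sqrt(2)*sqrt(81))*82744 = (2 + sqrt(2)*9)*82744 = (2 + 9*sqrt(2))*82744 = 165488 + 744696*sqrt(2)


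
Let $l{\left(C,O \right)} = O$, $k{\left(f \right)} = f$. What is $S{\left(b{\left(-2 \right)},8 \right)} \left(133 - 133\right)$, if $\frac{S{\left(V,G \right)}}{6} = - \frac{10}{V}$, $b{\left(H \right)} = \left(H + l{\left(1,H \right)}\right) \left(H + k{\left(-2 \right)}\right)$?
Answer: $0$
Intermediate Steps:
$b{\left(H \right)} = 2 H \left(-2 + H\right)$ ($b{\left(H \right)} = \left(H + H\right) \left(H - 2\right) = 2 H \left(-2 + H\right)$)
$S{\left(V,G \right)} = - \frac{60}{V}$ ($S{\left(V,G \right)} = 6 \left(- \frac{10}{V}\right) = - \frac{60}{V}$)
$S{\left(b{\left(-2 \right)},8 \right)} \left(133 - 133\right) = - \frac{60}{2 \left(-2\right) \left(-2 - 2\right)} \left(133 - 133\right) = - \frac{60}{2 \left(-2\right) \left(-4\right)} 0 = - \frac{60}{16} \cdot 0 = \left(-60\right) \frac{1}{16} \cdot 0 = \left(- \frac{15}{4}\right) 0 = 0$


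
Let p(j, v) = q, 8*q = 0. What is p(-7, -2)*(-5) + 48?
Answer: 48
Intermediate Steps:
q = 0 (q = (⅛)*0 = 0)
p(j, v) = 0
p(-7, -2)*(-5) + 48 = 0*(-5) + 48 = 0 + 48 = 48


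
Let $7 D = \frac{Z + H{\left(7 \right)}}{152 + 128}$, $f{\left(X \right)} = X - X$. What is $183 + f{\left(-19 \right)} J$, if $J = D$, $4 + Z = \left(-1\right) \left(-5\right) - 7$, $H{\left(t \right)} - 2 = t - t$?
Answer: $183$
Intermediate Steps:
$H{\left(t \right)} = 2$ ($H{\left(t \right)} = 2 + \left(t - t\right) = 2 + 0 = 2$)
$f{\left(X \right)} = 0$
$Z = -6$ ($Z = -4 - 2 = -6$)
$D = - \frac{1}{490}$ ($D = \frac{\left(-6 + 2\right) \frac{1}{152 + 128}}{7} = \frac{\left(-4\right) \frac{1}{280}}{7} = \frac{1}{7} \left(- \frac{1}{70}\right) = - \frac{1}{490} \approx -0.0020408$)
$J = - \frac{1}{490} \approx -0.0020408$
$183 + f{\left(-19 \right)} J = 183 + 0 \left(- \frac{1}{490}\right) = 183 + 0 = 183$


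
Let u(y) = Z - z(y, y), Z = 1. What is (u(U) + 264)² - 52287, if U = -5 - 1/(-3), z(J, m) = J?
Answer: 183898/9 ≈ 20433.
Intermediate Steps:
U = -14/3 (U = -5 - 1*(-⅓) = -5 + ⅓ = -14/3 ≈ -4.6667)
u(y) = 1 - y
(u(U) + 264)² - 52287 = ((1 - 1*(-14/3)) + 264)² - 52287 = ((1 + 14/3) + 264)² - 52287 = (17/3 + 264)² - 52287 = (809/3)² - 52287 = 654481/9 - 52287 = 183898/9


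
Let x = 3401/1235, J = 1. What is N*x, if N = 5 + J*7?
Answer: 2148/65 ≈ 33.046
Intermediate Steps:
x = 179/65 (x = 3401*(1/1235) = 179/65 ≈ 2.7538)
N = 12 (N = 5 + 1*7 = 5 + 7 = 12)
N*x = 12*(179/65) = 2148/65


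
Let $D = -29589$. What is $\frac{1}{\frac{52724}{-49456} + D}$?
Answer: $- \frac{12364}{365851577} \approx -3.3795 \cdot 10^{-5}$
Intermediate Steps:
$\frac{1}{\frac{52724}{-49456} + D} = \frac{1}{\frac{52724}{-49456} - 29589} = \frac{1}{52724 \left(- \frac{1}{49456}\right) - 29589} = \frac{1}{- \frac{13181}{12364} - 29589} = \frac{1}{- \frac{365851577}{12364}} = - \frac{12364}{365851577}$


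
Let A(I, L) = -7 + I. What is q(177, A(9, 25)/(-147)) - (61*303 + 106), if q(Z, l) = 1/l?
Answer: -37325/2 ≈ -18663.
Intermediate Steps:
q(177, A(9, 25)/(-147)) - (61*303 + 106) = 1/((-7 + 9)/(-147)) - (61*303 + 106) = 1/(2*(-1/147)) - (18483 + 106) = 1/(-2/147) - 1*18589 = -147/2 - 18589 = -37325/2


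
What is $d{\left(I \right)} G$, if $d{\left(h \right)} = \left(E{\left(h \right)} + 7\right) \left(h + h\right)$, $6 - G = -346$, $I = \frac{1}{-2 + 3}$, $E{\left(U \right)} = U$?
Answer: $5632$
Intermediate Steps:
$I = 1$ ($I = 1^{-1} = 1$)
$G = 352$ ($G = 6 - -346 = 6 + 346 = 352$)
$d{\left(h \right)} = 2 h \left(7 + h\right)$ ($d{\left(h \right)} = \left(h + 7\right) \left(h + h\right) = \left(7 + h\right) 2 h = 2 h \left(7 + h\right)$)
$d{\left(I \right)} G = 2 \cdot 1 \left(7 + 1\right) 352 = 2 \cdot 1 \cdot 8 \cdot 352 = 16 \cdot 352 = 5632$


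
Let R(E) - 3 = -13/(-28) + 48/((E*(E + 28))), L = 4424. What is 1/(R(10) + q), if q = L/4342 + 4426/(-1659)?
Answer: 195520260/379624991 ≈ 0.51504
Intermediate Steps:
q = -5939138/3601689 (q = 4424/4342 + 4426/(-1659) = 4424*(1/4342) + 4426*(-1/1659) = 2212/2171 - 4426/1659 = -5939138/3601689 ≈ -1.6490)
R(E) = 97/28 + 48/(E*(28 + E)) (R(E) = 3 + (-13/(-28) + 48/((E*(E + 28)))) = 3 + (-13*(-1/28) + 48/((E*(28 + E)))) = 3 + (13/28 + 48*(1/(E*(28 + E)))) = 3 + (13/28 + 48/(E*(28 + E))) = 97/28 + 48/(E*(28 + E)))
1/(R(10) + q) = 1/((1/28)*(1344 + 97*10² + 2716*10)/(10*(28 + 10)) - 5939138/3601689) = 1/((1/28)*(⅒)*(1344 + 97*100 + 27160)/38 - 5939138/3601689) = 1/((1/28)*(⅒)*(1/38)*(1344 + 9700 + 27160) - 5939138/3601689) = 1/((1/28)*(⅒)*(1/38)*38204 - 5939138/3601689) = 1/(9551/2660 - 5939138/3601689) = 1/(379624991/195520260) = 195520260/379624991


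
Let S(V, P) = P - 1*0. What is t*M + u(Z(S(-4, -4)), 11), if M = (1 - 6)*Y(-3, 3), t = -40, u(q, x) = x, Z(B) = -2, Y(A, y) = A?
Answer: -589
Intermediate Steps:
S(V, P) = P (S(V, P) = P + 0 = P)
M = 15 (M = (1 - 6)*(-3) = -5*(-3) = 15)
t*M + u(Z(S(-4, -4)), 11) = -40*15 + 11 = -600 + 11 = -589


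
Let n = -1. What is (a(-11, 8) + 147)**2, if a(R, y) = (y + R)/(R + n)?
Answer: 346921/16 ≈ 21683.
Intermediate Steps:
a(R, y) = (R + y)/(-1 + R) (a(R, y) = (y + R)/(R - 1) = (R + y)/(-1 + R))
(a(-11, 8) + 147)**2 = ((-11 + 8)/(-1 - 11) + 147)**2 = (-3/(-12) + 147)**2 = (-1/12*(-3) + 147)**2 = (1/4 + 147)**2 = (589/4)**2 = 346921/16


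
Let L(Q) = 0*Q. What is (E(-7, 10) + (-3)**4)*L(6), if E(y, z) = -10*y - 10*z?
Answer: 0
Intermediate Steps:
L(Q) = 0
(E(-7, 10) + (-3)**4)*L(6) = ((-10*(-7) - 10*10) + (-3)**4)*0 = ((70 - 100) + 81)*0 = (-30 + 81)*0 = 51*0 = 0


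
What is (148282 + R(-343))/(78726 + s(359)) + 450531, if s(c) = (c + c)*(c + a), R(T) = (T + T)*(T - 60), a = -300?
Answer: 13638580617/30272 ≈ 4.5053e+5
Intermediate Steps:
R(T) = 2*T*(-60 + T) (R(T) = (2*T)*(-60 + T) = 2*T*(-60 + T))
s(c) = 2*c*(-300 + c) (s(c) = (c + c)*(c - 300) = (2*c)*(-300 + c) = 2*c*(-300 + c))
(148282 + R(-343))/(78726 + s(359)) + 450531 = (148282 + 2*(-343)*(-60 - 343))/(78726 + 2*359*(-300 + 359)) + 450531 = (148282 + 2*(-343)*(-403))/(78726 + 2*359*59) + 450531 = (148282 + 276458)/(78726 + 42362) + 450531 = 424740/121088 + 450531 = 424740*(1/121088) + 450531 = 106185/30272 + 450531 = 13638580617/30272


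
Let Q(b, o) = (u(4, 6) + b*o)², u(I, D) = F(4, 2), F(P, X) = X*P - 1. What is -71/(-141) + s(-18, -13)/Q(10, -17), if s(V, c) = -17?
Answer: 1884002/3746229 ≈ 0.50291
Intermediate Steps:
F(P, X) = -1 + P*X (F(P, X) = P*X - 1 = -1 + P*X)
u(I, D) = 7 (u(I, D) = -1 + 4*2 = -1 + 8 = 7)
Q(b, o) = (7 + b*o)²
-71/(-141) + s(-18, -13)/Q(10, -17) = -71/(-141) - 17/(7 + 10*(-17))² = -71*(-1/141) - 17/(7 - 170)² = 71/141 - 17/((-163)²) = 71/141 - 17/26569 = 1884002/3746229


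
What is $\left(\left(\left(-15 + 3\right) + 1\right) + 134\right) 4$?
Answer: $492$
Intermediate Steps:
$\left(\left(\left(-15 + 3\right) + 1\right) + 134\right) 4 = \left(\left(-12 + 1\right) + 134\right) 4 = \left(-11 + 134\right) 4 = 123 \cdot 4 = 492$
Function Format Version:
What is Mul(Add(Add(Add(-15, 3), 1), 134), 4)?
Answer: 492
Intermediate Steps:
Mul(Add(Add(Add(-15, 3), 1), 134), 4) = Mul(Add(Add(-12, 1), 134), 4) = Mul(Add(-11, 134), 4) = Mul(123, 4) = 492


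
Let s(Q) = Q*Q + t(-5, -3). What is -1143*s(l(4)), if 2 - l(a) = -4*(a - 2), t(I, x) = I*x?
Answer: -131445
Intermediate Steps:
l(a) = -6 + 4*a (l(a) = 2 - (-4)*(a - 2) = 2 - (-4)*(-2 + a) = 2 - (8 - 4*a) = 2 + (-8 + 4*a) = -6 + 4*a)
s(Q) = 15 + Q² (s(Q) = Q*Q - 5*(-3) = Q² + 15 = 15 + Q²)
-1143*s(l(4)) = -1143*(15 + (-6 + 4*4)²) = -1143*(15 + (-6 + 16)²) = -1143*(15 + 10²) = -1143*(15 + 100) = -1143*115 = -131445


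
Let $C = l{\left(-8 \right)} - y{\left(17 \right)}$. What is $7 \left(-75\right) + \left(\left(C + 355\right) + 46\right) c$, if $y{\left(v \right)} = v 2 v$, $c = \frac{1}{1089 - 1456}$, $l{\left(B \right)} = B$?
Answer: $- \frac{192490}{367} \approx -524.5$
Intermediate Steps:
$c = - \frac{1}{367}$ ($c = \frac{1}{-367} = - \frac{1}{367} \approx -0.0027248$)
$y{\left(v \right)} = 2 v^{2}$ ($y{\left(v \right)} = 2 v v = 2 v^{2}$)
$C = -586$ ($C = -8 - 2 \cdot 17^{2} = -8 - 2 \cdot 289 = -8 - 578 = -586$)
$7 \left(-75\right) + \left(\left(C + 355\right) + 46\right) c = 7 \left(-75\right) + \left(\left(-586 + 355\right) + 46\right) \left(- \frac{1}{367}\right) = -525 + \left(-231 + 46\right) \left(- \frac{1}{367}\right) = -525 - - \frac{185}{367} = -525 + \frac{185}{367} = - \frac{192490}{367}$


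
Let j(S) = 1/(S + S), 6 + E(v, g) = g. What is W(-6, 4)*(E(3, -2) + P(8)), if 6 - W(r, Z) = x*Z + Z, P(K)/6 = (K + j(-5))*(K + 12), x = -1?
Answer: 5640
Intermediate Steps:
E(v, g) = -6 + g
j(S) = 1/(2*S)
P(K) = 6*(12 + K)*(-⅒ + K) (P(K) = 6*((K + (½)/(-5))*(K + 12)) = 6*((K + (½)*(-⅕))*(12 + K)) = 6*((K - ⅒)*(12 + K)) = 6*((-⅒ + K)*(12 + K)) = 6*((12 + K)*(-⅒ + K)) = 6*(12 + K)*(-⅒ + K))
W(r, Z) = 6 (W(r, Z) = 6 - (-Z + Z) = 6 - 1*0 = 6 + 0 = 6)
W(-6, 4)*(E(3, -2) + P(8)) = 6*((-6 - 2) + (-36/5 + 6*8² + (357/5)*8)) = 6*(-8 + (-36/5 + 6*64 + 2856/5)) = 6*(-8 + (-36/5 + 384 + 2856/5)) = 6*(-8 + 948) = 6*940 = 5640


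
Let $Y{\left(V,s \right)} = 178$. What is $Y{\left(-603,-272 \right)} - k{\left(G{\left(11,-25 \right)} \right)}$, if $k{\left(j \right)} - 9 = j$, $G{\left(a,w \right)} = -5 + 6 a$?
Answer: $108$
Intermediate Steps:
$k{\left(j \right)} = 9 + j$
$Y{\left(-603,-272 \right)} - k{\left(G{\left(11,-25 \right)} \right)} = 178 - \left(9 + \left(-5 + 6 \cdot 11\right)\right) = 178 - \left(9 + \left(-5 + 66\right)\right) = 178 - \left(9 + 61\right) = 178 - 70 = 108$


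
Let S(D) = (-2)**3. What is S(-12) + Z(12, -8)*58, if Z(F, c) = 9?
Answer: 514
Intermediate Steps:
S(D) = -8
S(-12) + Z(12, -8)*58 = -8 + 9*58 = -8 + 522 = 514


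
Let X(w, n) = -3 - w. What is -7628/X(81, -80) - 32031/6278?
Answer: 11299495/131838 ≈ 85.707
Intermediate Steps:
-7628/X(81, -80) - 32031/6278 = -7628/(-3 - 1*81) - 32031/6278 = -7628/(-3 - 81) - 32031*1/6278 = -7628/(-84) - 32031/6278 = -7628*(-1/84) - 32031/6278 = 1907/21 - 32031/6278 = 11299495/131838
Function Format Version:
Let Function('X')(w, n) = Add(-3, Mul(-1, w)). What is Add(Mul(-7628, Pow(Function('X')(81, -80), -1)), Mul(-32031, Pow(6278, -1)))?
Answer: Rational(11299495, 131838) ≈ 85.707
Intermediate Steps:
Add(Mul(-7628, Pow(Function('X')(81, -80), -1)), Mul(-32031, Pow(6278, -1))) = Add(Mul(-7628, Pow(Add(-3, Mul(-1, 81)), -1)), Mul(-32031, Pow(6278, -1))) = Add(Mul(-7628, Pow(Add(-3, -81), -1)), Mul(-32031, Rational(1, 6278))) = Add(Mul(-7628, Pow(-84, -1)), Rational(-32031, 6278)) = Add(Mul(-7628, Rational(-1, 84)), Rational(-32031, 6278)) = Add(Rational(1907, 21), Rational(-32031, 6278)) = Rational(11299495, 131838)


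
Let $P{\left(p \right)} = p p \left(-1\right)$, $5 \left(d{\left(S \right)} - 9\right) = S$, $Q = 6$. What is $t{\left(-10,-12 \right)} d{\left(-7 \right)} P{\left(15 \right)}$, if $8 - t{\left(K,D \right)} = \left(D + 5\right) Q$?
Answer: $-85500$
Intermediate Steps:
$d{\left(S \right)} = 9 + \frac{S}{5}$
$P{\left(p \right)} = - p^{2}$ ($P{\left(p \right)} = p^{2} \left(-1\right) = - p^{2}$)
$t{\left(K,D \right)} = -22 - 6 D$ ($t{\left(K,D \right)} = 8 - \left(D + 5\right) 6 = 8 - \left(5 + D\right) 6 = 8 - \left(30 + 6 D\right) = -22 - 6 D$)
$t{\left(-10,-12 \right)} d{\left(-7 \right)} P{\left(15 \right)} = \left(-22 - -72\right) \left(9 + \frac{1}{5} \left(-7\right)\right) \left(- 15^{2}\right) = \left(-22 + 72\right) \left(9 - \frac{7}{5}\right) \left(\left(-1\right) 225\right) = 50 \cdot \frac{38}{5} \left(-225\right) = 380 \left(-225\right) = -85500$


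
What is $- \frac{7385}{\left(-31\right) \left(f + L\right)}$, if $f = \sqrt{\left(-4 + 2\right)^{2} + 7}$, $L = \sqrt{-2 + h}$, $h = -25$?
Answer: $\frac{7385}{31 \left(\sqrt{11} + 3 i \sqrt{3}\right)} \approx 20.792 - 32.575 i$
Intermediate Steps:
$L = 3 i \sqrt{3}$ ($L = \sqrt{-2 - 25} = \sqrt{-27} = 3 i \sqrt{3} \approx 5.1962 i$)
$f = \sqrt{11}$ ($f = \sqrt{\left(-2\right)^{2} + 7} = \sqrt{4 + 7} = \sqrt{11} \approx 3.3166$)
$- \frac{7385}{\left(-31\right) \left(f + L\right)} = - \frac{7385}{\left(-31\right) \left(\sqrt{11} + 3 i \sqrt{3}\right)} = - \frac{7385}{- 31 \sqrt{11} - 93 i \sqrt{3}}$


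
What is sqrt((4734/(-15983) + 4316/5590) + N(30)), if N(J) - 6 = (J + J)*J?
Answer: sqrt(21331711016649110)/3436345 ≈ 42.503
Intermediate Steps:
N(J) = 6 + 2*J**2 (N(J) = 6 + (J + J)*J = 6 + (2*J)*J = 6 + 2*J**2)
sqrt((4734/(-15983) + 4316/5590) + N(30)) = sqrt((4734/(-15983) + 4316/5590) + (6 + 2*30**2)) = sqrt((4734*(-1/15983) + 4316*(1/5590)) + (6 + 2*900)) = sqrt((-4734/15983 + 166/215) + (6 + 1800)) = sqrt(1635368/3436345 + 1806) = sqrt(6207674438/3436345) = sqrt(21331711016649110)/3436345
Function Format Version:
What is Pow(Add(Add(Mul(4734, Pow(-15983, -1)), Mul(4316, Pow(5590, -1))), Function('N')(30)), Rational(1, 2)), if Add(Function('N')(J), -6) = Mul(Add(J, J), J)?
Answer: Mul(Rational(1, 3436345), Pow(21331711016649110, Rational(1, 2))) ≈ 42.503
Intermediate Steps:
Function('N')(J) = Add(6, Mul(2, Pow(J, 2))) (Function('N')(J) = Add(6, Mul(Add(J, J), J)) = Add(6, Mul(Mul(2, J), J)) = Add(6, Mul(2, Pow(J, 2))))
Pow(Add(Add(Mul(4734, Pow(-15983, -1)), Mul(4316, Pow(5590, -1))), Function('N')(30)), Rational(1, 2)) = Pow(Add(Add(Mul(4734, Pow(-15983, -1)), Mul(4316, Pow(5590, -1))), Add(6, Mul(2, Pow(30, 2)))), Rational(1, 2)) = Pow(Add(Add(Mul(4734, Rational(-1, 15983)), Mul(4316, Rational(1, 5590))), Add(6, Mul(2, 900))), Rational(1, 2)) = Pow(Add(Add(Rational(-4734, 15983), Rational(166, 215)), Add(6, 1800)), Rational(1, 2)) = Pow(Add(Rational(1635368, 3436345), 1806), Rational(1, 2)) = Pow(Rational(6207674438, 3436345), Rational(1, 2)) = Mul(Rational(1, 3436345), Pow(21331711016649110, Rational(1, 2)))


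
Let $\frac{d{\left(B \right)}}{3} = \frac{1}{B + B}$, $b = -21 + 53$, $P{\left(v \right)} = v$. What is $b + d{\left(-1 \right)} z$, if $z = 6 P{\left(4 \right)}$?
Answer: $-4$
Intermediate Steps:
$b = 32$
$z = 24$ ($z = 6 \cdot 4 = 24$)
$d{\left(B \right)} = \frac{3}{2 B}$ ($d{\left(B \right)} = \frac{3}{B + B} = \frac{3}{2 B}$)
$b + d{\left(-1 \right)} z = 32 + \frac{3}{2 \left(-1\right)} 24 = 32 + \frac{3}{2} \left(-1\right) 24 = 32 - 36 = -4$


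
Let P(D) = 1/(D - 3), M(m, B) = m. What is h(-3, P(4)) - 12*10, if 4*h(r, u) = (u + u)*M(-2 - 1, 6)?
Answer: -243/2 ≈ -121.50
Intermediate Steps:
P(D) = 1/(-3 + D)
h(r, u) = -3*u/2 (h(r, u) = ((u + u)*(-2 - 1))/4 = ((2*u)*(-3))/4 = (-6*u)/4 = -3*u/2)
h(-3, P(4)) - 12*10 = -3/(2*(-3 + 4)) - 12*10 = -3/2/1 - 120 = -3/2*1 - 120 = -3/2 - 120 = -243/2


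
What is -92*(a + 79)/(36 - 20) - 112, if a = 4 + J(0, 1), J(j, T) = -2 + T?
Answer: -1167/2 ≈ -583.50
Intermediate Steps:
a = 3 (a = 4 + (-2 + 1) = 4 - 1 = 3)
-92*(a + 79)/(36 - 20) - 112 = -92*(3 + 79)/(36 - 20) - 112 = -7544/16 - 112 = -92*41/8 - 112 = -943/2 - 112 = -1167/2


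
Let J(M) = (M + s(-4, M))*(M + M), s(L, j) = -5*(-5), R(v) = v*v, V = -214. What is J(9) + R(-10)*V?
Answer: -20788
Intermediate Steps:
R(v) = v**2
s(L, j) = 25
J(M) = 2*M*(25 + M) (J(M) = (M + 25)*(M + M) = (25 + M)*(2*M) = 2*M*(25 + M))
J(9) + R(-10)*V = 2*9*(25 + 9) + (-10)**2*(-214) = 2*9*34 + 100*(-214) = 612 - 21400 = -20788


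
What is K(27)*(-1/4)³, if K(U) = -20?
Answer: 5/16 ≈ 0.31250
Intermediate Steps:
K(27)*(-1/4)³ = -20*(-1/4)³ = -20*(-1*¼)³ = -20*(-¼)³ = -20*(-1/64) = 5/16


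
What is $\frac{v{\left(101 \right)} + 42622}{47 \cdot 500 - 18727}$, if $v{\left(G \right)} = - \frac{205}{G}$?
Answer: $\frac{116341}{13029} \approx 8.9294$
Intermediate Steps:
$\frac{v{\left(101 \right)} + 42622}{47 \cdot 500 - 18727} = \frac{- \frac{205}{101} + 42622}{47 \cdot 500 - 18727} = \frac{\left(-205\right) \frac{1}{101} + 42622}{23500 - 18727} = \frac{- \frac{205}{101} + 42622}{4773} = \frac{4304617}{101} \cdot \frac{1}{4773} = \frac{116341}{13029}$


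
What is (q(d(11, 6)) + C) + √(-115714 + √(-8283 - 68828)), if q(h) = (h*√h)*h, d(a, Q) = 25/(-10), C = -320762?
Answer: -320762 + √(-115714 + I*√77111) + 25*I*√10/8 ≈ -3.2076e+5 + 350.05*I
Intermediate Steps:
d(a, Q) = -5/2 (d(a, Q) = 25*(-⅒) = -5/2)
q(h) = h^(5/2) (q(h) = h^(3/2)*h = h^(5/2))
(q(d(11, 6)) + C) + √(-115714 + √(-8283 - 68828)) = ((-5/2)^(5/2) - 320762) + √(-115714 + √(-8283 - 68828)) = (25*I*√10/8 - 320762) + √(-115714 + √(-77111)) = (-320762 + 25*I*√10/8) + √(-115714 + I*√77111) = -320762 + √(-115714 + I*√77111) + 25*I*√10/8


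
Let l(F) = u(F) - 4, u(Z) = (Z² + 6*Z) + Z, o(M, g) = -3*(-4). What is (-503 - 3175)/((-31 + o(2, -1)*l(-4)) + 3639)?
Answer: -1839/1708 ≈ -1.0767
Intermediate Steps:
o(M, g) = 12
u(Z) = Z² + 7*Z
l(F) = -4 + F*(7 + F) (l(F) = F*(7 + F) - 4 = -4 + F*(7 + F))
(-503 - 3175)/((-31 + o(2, -1)*l(-4)) + 3639) = (-503 - 3175)/((-31 + 12*(-4 - 4*(7 - 4))) + 3639) = -3678/((-31 + 12*(-4 - 4*3)) + 3639) = -3678/((-31 + 12*(-4 - 12)) + 3639) = -3678/((-31 + 12*(-16)) + 3639) = -3678/((-31 - 192) + 3639) = -3678/(-223 + 3639) = -3678/3416 = -3678*1/3416 = -1839/1708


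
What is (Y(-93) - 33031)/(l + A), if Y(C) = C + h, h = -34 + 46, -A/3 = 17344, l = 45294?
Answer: 16556/3369 ≈ 4.9142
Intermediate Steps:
A = -52032 (A = -3*17344 = -52032)
h = 12
Y(C) = 12 + C (Y(C) = C + 12 = 12 + C)
(Y(-93) - 33031)/(l + A) = ((12 - 93) - 33031)/(45294 - 52032) = (-81 - 33031)/(-6738) = -33112*(-1/6738) = 16556/3369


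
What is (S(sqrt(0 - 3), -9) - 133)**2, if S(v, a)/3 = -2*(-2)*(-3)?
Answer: 28561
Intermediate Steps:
S(v, a) = -36 (S(v, a) = 3*(-2*(-2)*(-3)) = 3*(4*(-3)) = 3*(-12) = -36)
(S(sqrt(0 - 3), -9) - 133)**2 = (-36 - 133)**2 = (-169)**2 = 28561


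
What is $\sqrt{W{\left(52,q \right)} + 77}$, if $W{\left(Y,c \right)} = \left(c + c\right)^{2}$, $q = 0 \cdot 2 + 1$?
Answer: $9$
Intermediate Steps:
$q = 1$ ($q = 0 + 1 = 1$)
$W{\left(Y,c \right)} = 4 c^{2}$ ($W{\left(Y,c \right)} = \left(2 c\right)^{2} = 4 c^{2}$)
$\sqrt{W{\left(52,q \right)} + 77} = \sqrt{4 \cdot 1^{2} + 77} = \sqrt{4 \cdot 1 + 77} = \sqrt{4 + 77} = \sqrt{81} = 9$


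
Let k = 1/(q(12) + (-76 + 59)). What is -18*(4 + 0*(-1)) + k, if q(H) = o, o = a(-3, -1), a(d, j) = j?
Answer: -1297/18 ≈ -72.056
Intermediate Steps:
o = -1
q(H) = -1
k = -1/18 (k = 1/(-1 + (-76 + 59)) = 1/(-1 - 17) = 1/(-18) = -1/18 ≈ -0.055556)
-18*(4 + 0*(-1)) + k = -18*(4 + 0*(-1)) - 1/18 = -18*(4 + 0) - 1/18 = -18*4 - 1/18 = -72 - 1/18 = -1297/18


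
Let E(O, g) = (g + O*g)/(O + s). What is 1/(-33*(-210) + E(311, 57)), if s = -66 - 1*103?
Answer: 71/500922 ≈ 0.00014174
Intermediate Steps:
s = -169 (s = -66 - 103 = -169)
E(O, g) = (g + O*g)/(-169 + O) (E(O, g) = (g + O*g)/(O - 169) = (g + O*g)/(-169 + O))
1/(-33*(-210) + E(311, 57)) = 1/(-33*(-210) + 57*(1 + 311)/(-169 + 311)) = 1/(6930 + 57*312/142) = 1/(6930 + 57*(1/142)*312) = 1/(6930 + 8892/71) = 1/(500922/71) = 71/500922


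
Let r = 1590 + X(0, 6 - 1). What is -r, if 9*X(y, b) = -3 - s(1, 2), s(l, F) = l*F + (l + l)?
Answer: -14303/9 ≈ -1589.2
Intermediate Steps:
s(l, F) = 2*l + F*l (s(l, F) = F*l + 2*l = 2*l + F*l)
X(y, b) = -7/9 (X(y, b) = (-3 - (2 + 2))/9 = (-3 - 4)/9 = (⅑)*(-7) = -7/9)
r = 14303/9 (r = 1590 - 7/9 = 14303/9 ≈ 1589.2)
-r = -1*14303/9 = -14303/9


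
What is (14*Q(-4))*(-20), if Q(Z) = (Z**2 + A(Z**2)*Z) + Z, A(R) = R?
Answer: 14560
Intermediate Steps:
Q(Z) = Z + Z**2 + Z**3 (Q(Z) = (Z**2 + Z**2*Z) + Z = (Z**2 + Z**3) + Z = Z + Z**2 + Z**3)
(14*Q(-4))*(-20) = (14*(-4*(1 - 4 + (-4)**2)))*(-20) = (14*(-4*(1 - 4 + 16)))*(-20) = (14*(-4*13))*(-20) = (14*(-52))*(-20) = -728*(-20) = 14560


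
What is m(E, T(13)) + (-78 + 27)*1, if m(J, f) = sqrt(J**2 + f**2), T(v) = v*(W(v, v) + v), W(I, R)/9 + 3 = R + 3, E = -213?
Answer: -51 + sqrt(2901469) ≈ 1652.4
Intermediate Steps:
W(I, R) = 9*R (W(I, R) = -27 + 9*(R + 3) = -27 + 9*(3 + R) = -27 + (27 + 9*R) = 9*R)
T(v) = 10*v**2 (T(v) = v*(9*v + v) = v*(10*v) = 10*v**2)
m(E, T(13)) + (-78 + 27)*1 = sqrt((-213)**2 + (10*13**2)**2) + (-78 + 27)*1 = sqrt(45369 + (10*169)**2) - 51*1 = sqrt(45369 + 1690**2) - 51 = sqrt(45369 + 2856100) - 51 = sqrt(2901469) - 51 = -51 + sqrt(2901469)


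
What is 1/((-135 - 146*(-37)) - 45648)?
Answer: -1/40381 ≈ -2.4764e-5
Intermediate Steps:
1/((-135 - 146*(-37)) - 45648) = 1/((-135 + 5402) - 45648) = 1/(5267 - 45648) = 1/(-40381) = -1/40381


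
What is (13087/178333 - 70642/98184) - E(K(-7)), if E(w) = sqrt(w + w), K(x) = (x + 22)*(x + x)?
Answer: -5656432889/8754723636 - 2*I*sqrt(105) ≈ -0.6461 - 20.494*I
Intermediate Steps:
K(x) = 2*x*(22 + x) (K(x) = (22 + x)*(2*x) = 2*x*(22 + x))
E(w) = sqrt(2)*sqrt(w) (E(w) = sqrt(2*w) = sqrt(2)*sqrt(w))
(13087/178333 - 70642/98184) - E(K(-7)) = (13087/178333 - 70642/98184) - sqrt(2)*sqrt(2*(-7)*(22 - 7)) = (13087*(1/178333) - 70642*1/98184) - sqrt(2)*sqrt(2*(-7)*15) = (13087/178333 - 35321/49092) - sqrt(2)*sqrt(-210) = -5656432889/8754723636 - sqrt(2)*I*sqrt(210) = -5656432889/8754723636 - 2*I*sqrt(105)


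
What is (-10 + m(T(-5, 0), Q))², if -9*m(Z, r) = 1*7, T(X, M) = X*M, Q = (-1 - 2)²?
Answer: 9409/81 ≈ 116.16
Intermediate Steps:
Q = 9 (Q = (-3)² = 9)
T(X, M) = M*X
m(Z, r) = -7/9
(-10 + m(T(-5, 0), Q))² = (-10 - 7/9)² = (-97/9)² = 9409/81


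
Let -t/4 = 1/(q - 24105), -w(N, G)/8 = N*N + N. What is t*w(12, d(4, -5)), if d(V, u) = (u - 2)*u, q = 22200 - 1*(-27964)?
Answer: 4992/26059 ≈ 0.19157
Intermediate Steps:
q = 50164 (q = 22200 + 27964 = 50164)
d(V, u) = u*(-2 + u) (d(V, u) = (-2 + u)*u = u*(-2 + u))
w(N, G) = -8*N - 8*N**2 (w(N, G) = -8*(N*N + N) = -8*(N**2 + N) = -8*(N + N**2) = -8*N - 8*N**2)
t = -4/26059 (t = -4/(50164 - 24105) = -4/26059 ≈ -0.00015350)
t*w(12, d(4, -5)) = -(-32)*12*(1 + 12)/26059 = -(-32)*12*13/26059 = -4/26059*(-1248) = 4992/26059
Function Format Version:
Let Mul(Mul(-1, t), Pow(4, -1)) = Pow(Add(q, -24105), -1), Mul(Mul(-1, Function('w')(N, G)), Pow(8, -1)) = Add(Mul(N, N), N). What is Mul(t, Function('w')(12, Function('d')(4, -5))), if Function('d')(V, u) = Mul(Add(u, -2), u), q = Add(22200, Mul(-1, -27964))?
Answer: Rational(4992, 26059) ≈ 0.19157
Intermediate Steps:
q = 50164 (q = Add(22200, 27964) = 50164)
Function('d')(V, u) = Mul(u, Add(-2, u)) (Function('d')(V, u) = Mul(Add(-2, u), u) = Mul(u, Add(-2, u)))
Function('w')(N, G) = Add(Mul(-8, N), Mul(-8, Pow(N, 2))) (Function('w')(N, G) = Mul(-8, Add(Mul(N, N), N)) = Mul(-8, Add(Pow(N, 2), N)) = Mul(-8, Add(N, Pow(N, 2))) = Add(Mul(-8, N), Mul(-8, Pow(N, 2))))
t = Rational(-4, 26059) (t = Mul(-4, Pow(Add(50164, -24105), -1)) = Mul(-4, Pow(26059, -1)) = Mul(-4, Rational(1, 26059)) = Rational(-4, 26059) ≈ -0.00015350)
Mul(t, Function('w')(12, Function('d')(4, -5))) = Mul(Rational(-4, 26059), Mul(-8, 12, Add(1, 12))) = Mul(Rational(-4, 26059), Mul(-8, 12, 13)) = Mul(Rational(-4, 26059), -1248) = Rational(4992, 26059)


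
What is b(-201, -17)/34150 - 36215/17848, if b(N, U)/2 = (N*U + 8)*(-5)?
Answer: -36960725/12190184 ≈ -3.0320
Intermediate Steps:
b(N, U) = -80 - 10*N*U (b(N, U) = 2*((N*U + 8)*(-5)) = 2*((8 + N*U)*(-5)) = 2*(-40 - 5*N*U) = -80 - 10*N*U)
b(-201, -17)/34150 - 36215/17848 = (-80 - 10*(-201)*(-17))/34150 - 36215/17848 = (-80 - 34170)*(1/34150) - 36215*1/17848 = -34250*1/34150 - 36215/17848 = -685/683 - 36215/17848 = -36960725/12190184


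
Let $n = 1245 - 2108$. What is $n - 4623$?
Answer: $-5486$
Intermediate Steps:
$n = -863$
$n - 4623 = -863 - 4623 = -5486$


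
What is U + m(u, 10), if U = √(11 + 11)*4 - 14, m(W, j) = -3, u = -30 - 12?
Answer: -17 + 4*√22 ≈ 1.7617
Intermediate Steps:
u = -42
U = -14 + 4*√22 (U = √22*4 - 14 = 4*√22 - 14 = -14 + 4*√22 ≈ 4.7617)
U + m(u, 10) = (-14 + 4*√22) - 3 = -17 + 4*√22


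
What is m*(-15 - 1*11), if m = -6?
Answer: 156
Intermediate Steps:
m*(-15 - 1*11) = -6*(-15 - 1*11) = -6*(-15 - 11) = -6*(-26) = 156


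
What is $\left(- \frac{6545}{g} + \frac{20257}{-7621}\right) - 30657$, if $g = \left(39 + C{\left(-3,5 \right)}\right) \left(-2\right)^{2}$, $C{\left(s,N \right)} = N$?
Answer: $- \frac{3743050559}{121936} \approx -30697.0$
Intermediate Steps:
$g = 176$ ($g = \left(39 + 5\right) \left(-2\right)^{2} = 44 \cdot 4 = 176$)
$\left(- \frac{6545}{g} + \frac{20257}{-7621}\right) - 30657 = \left(- \frac{6545}{176} + \frac{20257}{-7621}\right) - 30657 = \left(\left(-6545\right) \frac{1}{176} + 20257 \left(- \frac{1}{7621}\right)\right) - 30657 = \left(- \frac{595}{16} - \frac{20257}{7621}\right) - 30657 = - \frac{4858607}{121936} - 30657 = - \frac{3743050559}{121936}$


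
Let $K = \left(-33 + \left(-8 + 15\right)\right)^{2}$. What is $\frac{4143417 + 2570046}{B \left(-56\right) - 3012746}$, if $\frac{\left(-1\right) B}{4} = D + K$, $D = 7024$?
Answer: $- \frac{6713463}{1287946} \approx -5.2125$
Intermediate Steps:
$K = 676$ ($K = \left(-33 + 7\right)^{2} = \left(-26\right)^{2} = 676$)
$B = -30800$ ($B = - 4 \left(7024 + 676\right) = \left(-4\right) 7700 = -30800$)
$\frac{4143417 + 2570046}{B \left(-56\right) - 3012746} = \frac{4143417 + 2570046}{\left(-30800\right) \left(-56\right) - 3012746} = \frac{6713463}{1724800 - 3012746} = \frac{6713463}{-1287946} = 6713463 \left(- \frac{1}{1287946}\right) = - \frac{6713463}{1287946}$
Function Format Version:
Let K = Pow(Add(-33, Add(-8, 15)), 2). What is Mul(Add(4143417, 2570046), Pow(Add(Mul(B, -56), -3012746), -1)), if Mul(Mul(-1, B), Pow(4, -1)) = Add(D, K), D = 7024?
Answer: Rational(-6713463, 1287946) ≈ -5.2125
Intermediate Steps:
K = 676 (K = Pow(Add(-33, 7), 2) = Pow(-26, 2) = 676)
B = -30800 (B = Mul(-4, Add(7024, 676)) = Mul(-4, 7700) = -30800)
Mul(Add(4143417, 2570046), Pow(Add(Mul(B, -56), -3012746), -1)) = Mul(Add(4143417, 2570046), Pow(Add(Mul(-30800, -56), -3012746), -1)) = Mul(6713463, Pow(Add(1724800, -3012746), -1)) = Mul(6713463, Pow(-1287946, -1)) = Mul(6713463, Rational(-1, 1287946)) = Rational(-6713463, 1287946)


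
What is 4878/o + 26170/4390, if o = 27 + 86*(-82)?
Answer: 16242983/3083975 ≈ 5.2669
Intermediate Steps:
o = -7025 (o = 27 - 7052 = -7025)
4878/o + 26170/4390 = 4878/(-7025) + 26170/4390 = 4878*(-1/7025) + 26170*(1/4390) = -4878/7025 + 2617/439 = 16242983/3083975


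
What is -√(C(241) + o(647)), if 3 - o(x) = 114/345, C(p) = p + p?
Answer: -3*√712195/115 ≈ -22.015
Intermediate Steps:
C(p) = 2*p
o(x) = 307/115 (o(x) = 3 - 114/345 = 3 - 1*38/115 = 3 - 38/115 = 307/115)
-√(C(241) + o(647)) = -√(2*241 + 307/115) = -√(482 + 307/115) = -√(55737/115) = -3*√712195/115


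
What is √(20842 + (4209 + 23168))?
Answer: √48219 ≈ 219.59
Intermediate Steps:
√(20842 + (4209 + 23168)) = √(20842 + 27377) = √48219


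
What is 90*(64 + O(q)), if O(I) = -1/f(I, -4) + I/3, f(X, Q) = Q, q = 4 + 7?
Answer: 12225/2 ≈ 6112.5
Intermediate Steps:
q = 11
O(I) = ¼ + I/3 (O(I) = -1/(-4) + I/3 = -1*(-¼) + I*(⅓) = ¼ + I/3)
90*(64 + O(q)) = 90*(64 + (¼ + (⅓)*11)) = 90*(64 + (¼ + 11/3)) = 90*(64 + 47/12) = 90*(815/12) = 12225/2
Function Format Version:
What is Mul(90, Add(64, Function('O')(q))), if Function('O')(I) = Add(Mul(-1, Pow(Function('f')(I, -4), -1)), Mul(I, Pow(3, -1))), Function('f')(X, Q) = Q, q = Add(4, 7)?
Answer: Rational(12225, 2) ≈ 6112.5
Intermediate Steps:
q = 11
Function('O')(I) = Add(Rational(1, 4), Mul(Rational(1, 3), I)) (Function('O')(I) = Add(Mul(-1, Pow(-4, -1)), Mul(I, Pow(3, -1))) = Add(Mul(-1, Rational(-1, 4)), Mul(I, Rational(1, 3))) = Add(Rational(1, 4), Mul(Rational(1, 3), I)))
Mul(90, Add(64, Function('O')(q))) = Mul(90, Add(64, Add(Rational(1, 4), Mul(Rational(1, 3), 11)))) = Mul(90, Add(64, Add(Rational(1, 4), Rational(11, 3)))) = Mul(90, Add(64, Rational(47, 12))) = Mul(90, Rational(815, 12)) = Rational(12225, 2)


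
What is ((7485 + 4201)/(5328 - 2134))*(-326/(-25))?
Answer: 1904818/39925 ≈ 47.710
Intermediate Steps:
((7485 + 4201)/(5328 - 2134))*(-326/(-25)) = (11686/3194)*(-326*(-1/25)) = (11686*(1/3194))*(326/25) = (5843/1597)*(326/25) = 1904818/39925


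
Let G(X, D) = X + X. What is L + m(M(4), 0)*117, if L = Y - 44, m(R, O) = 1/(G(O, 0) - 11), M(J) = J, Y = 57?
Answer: 26/11 ≈ 2.3636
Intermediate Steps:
G(X, D) = 2*X
m(R, O) = 1/(-11 + 2*O) (m(R, O) = 1/(2*O - 11) = 1/(-11 + 2*O))
L = 13 (L = 57 - 44 = 13)
L + m(M(4), 0)*117 = 13 + 117/(-11 + 2*0) = 13 + 117/(-11 + 0) = 13 + 117/(-11) = 13 - 1/11*117 = 13 - 117/11 = 26/11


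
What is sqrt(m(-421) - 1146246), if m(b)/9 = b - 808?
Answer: 97*I*sqrt(123) ≈ 1075.8*I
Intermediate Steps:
m(b) = -7272 + 9*b (m(b) = 9*(b - 808) = 9*(-808 + b) = -7272 + 9*b)
sqrt(m(-421) - 1146246) = sqrt((-7272 + 9*(-421)) - 1146246) = sqrt((-7272 - 3789) - 1146246) = sqrt(-11061 - 1146246) = sqrt(-1157307) = 97*I*sqrt(123)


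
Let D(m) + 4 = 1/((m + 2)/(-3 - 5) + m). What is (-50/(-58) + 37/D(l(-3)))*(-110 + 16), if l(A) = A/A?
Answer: 238055/174 ≈ 1368.1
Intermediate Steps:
l(A) = 1
D(m) = -4 + 1/(-¼ + 7*m/8) (D(m) = -4 + 1/((m + 2)/(-3 - 5) + m) = -4 + 1/((2 + m)/(-8) + m) = -4 + 1/((2 + m)*(-⅛) + m) = -4 + 1/((-¼ - m/8) + m) = -4 + 1/(-¼ + 7*m/8))
(-50/(-58) + 37/D(l(-3)))*(-110 + 16) = (-50/(-58) + 37/((4*(4 - 7*1)/(-2 + 7*1))))*(-110 + 16) = (-50*(-1/58) + 37/((4*(4 - 7)/(-2 + 7))))*(-94) = (25/29 + 37/((4*(-3)/5)))*(-94) = (25/29 + 37/((4*(⅕)*(-3))))*(-94) = (25/29 + 37/(-12/5))*(-94) = (25/29 + 37*(-5/12))*(-94) = (25/29 - 185/12)*(-94) = -5065/348*(-94) = 238055/174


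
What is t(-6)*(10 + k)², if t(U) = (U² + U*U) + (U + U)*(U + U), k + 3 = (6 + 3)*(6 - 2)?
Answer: 399384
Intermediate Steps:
k = 33 (k = -3 + (6 + 3)*(6 - 2) = -3 + 9*4 = -3 + 36 = 33)
t(U) = 6*U² (t(U) = (U² + U²) + (2*U)*(2*U) = 2*U² + 4*U² = 6*U²)
t(-6)*(10 + k)² = (6*(-6)²)*(10 + 33)² = (6*36)*43² = 216*1849 = 399384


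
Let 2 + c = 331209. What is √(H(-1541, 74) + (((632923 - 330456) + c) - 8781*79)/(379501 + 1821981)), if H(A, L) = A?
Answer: I*√7468624081292334/2201482 ≈ 39.256*I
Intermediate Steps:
c = 331207 (c = -2 + 331209 = 331207)
√(H(-1541, 74) + (((632923 - 330456) + c) - 8781*79)/(379501 + 1821981)) = √(-1541 + (((632923 - 330456) + 331207) - 8781*79)/(379501 + 1821981)) = √(-1541 + ((302467 + 331207) - 693699)/2201482) = √(-1541 + (633674 - 693699)*(1/2201482)) = √(-1541 - 60025*1/2201482) = √(-1541 - 60025/2201482) = √(-3392543787/2201482) = I*√7468624081292334/2201482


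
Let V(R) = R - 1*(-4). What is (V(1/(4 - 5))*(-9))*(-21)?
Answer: 567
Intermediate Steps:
V(R) = 4 + R (V(R) = R + 4 = 4 + R)
(V(1/(4 - 5))*(-9))*(-21) = ((4 + 1/(4 - 5))*(-9))*(-21) = ((4 + 1/(-1))*(-9))*(-21) = ((4 - 1)*(-9))*(-21) = (3*(-9))*(-21) = -27*(-21) = 567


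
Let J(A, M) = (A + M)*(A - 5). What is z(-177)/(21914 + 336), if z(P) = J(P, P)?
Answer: 32214/11125 ≈ 2.8956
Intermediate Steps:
J(A, M) = (-5 + A)*(A + M) (J(A, M) = (A + M)*(-5 + A) = (-5 + A)*(A + M))
z(P) = -10*P + 2*P² (z(P) = P² - 5*P - 5*P + P*P = P² - 5*P - 5*P + P² = -10*P + 2*P²)
z(-177)/(21914 + 336) = (2*(-177)*(-5 - 177))/(21914 + 336) = (2*(-177)*(-182))/22250 = 64428*(1/22250) = 32214/11125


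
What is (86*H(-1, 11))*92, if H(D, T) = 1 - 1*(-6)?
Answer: 55384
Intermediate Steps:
H(D, T) = 7 (H(D, T) = 1 + 6 = 7)
(86*H(-1, 11))*92 = (86*7)*92 = 602*92 = 55384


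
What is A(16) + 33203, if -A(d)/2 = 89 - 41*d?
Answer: 34337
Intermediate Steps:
A(d) = -178 + 82*d (A(d) = -2*(89 - 41*d) = -178 + 82*d)
A(16) + 33203 = (-178 + 82*16) + 33203 = (-178 + 1312) + 33203 = 1134 + 33203 = 34337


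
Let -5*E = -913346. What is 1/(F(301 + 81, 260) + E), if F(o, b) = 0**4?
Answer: 5/913346 ≈ 5.4744e-6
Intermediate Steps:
E = 913346/5 (E = -1/5*(-913346) = 913346/5 ≈ 1.8267e+5)
F(o, b) = 0
1/(F(301 + 81, 260) + E) = 1/(0 + 913346/5) = 1/(913346/5) = 5/913346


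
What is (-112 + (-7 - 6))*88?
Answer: -11000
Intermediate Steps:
(-112 + (-7 - 6))*88 = (-112 - 13)*88 = -125*88 = -11000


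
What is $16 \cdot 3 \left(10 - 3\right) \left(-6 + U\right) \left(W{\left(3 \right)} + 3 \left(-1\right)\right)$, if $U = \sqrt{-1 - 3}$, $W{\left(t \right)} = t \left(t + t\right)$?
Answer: $-30240 + 10080 i \approx -30240.0 + 10080.0 i$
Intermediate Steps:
$W{\left(t \right)} = 2 t^{2}$ ($W{\left(t \right)} = t 2 t = 2 t^{2}$)
$U = 2 i$ ($U = \sqrt{-4} = 2 i \approx 2.0 i$)
$16 \cdot 3 \left(10 - 3\right) \left(-6 + U\right) \left(W{\left(3 \right)} + 3 \left(-1\right)\right) = 16 \cdot 3 \left(10 - 3\right) \left(-6 + 2 i\right) \left(2 \cdot 3^{2} + 3 \left(-1\right)\right) = 48 \cdot 7 \left(-6 + 2 i\right) \left(2 \cdot 9 - 3\right) = 48 \left(-42 + 14 i\right) \left(18 - 3\right) = \left(-2016 + 672 i\right) 15 = -30240 + 10080 i$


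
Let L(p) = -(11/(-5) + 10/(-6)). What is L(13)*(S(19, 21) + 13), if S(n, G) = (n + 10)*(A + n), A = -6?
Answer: 1508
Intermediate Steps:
L(p) = 58/15 (L(p) = -(11*(-⅕) + 10*(-⅙)) = -(-11/5 - 5/3) = -1*(-58/15) = 58/15)
S(n, G) = (-6 + n)*(10 + n) (S(n, G) = (n + 10)*(-6 + n) = (10 + n)*(-6 + n) = (-6 + n)*(10 + n))
L(13)*(S(19, 21) + 13) = 58*((-60 + 19² + 4*19) + 13)/15 = 58*((-60 + 361 + 76) + 13)/15 = 58*(377 + 13)/15 = (58/15)*390 = 1508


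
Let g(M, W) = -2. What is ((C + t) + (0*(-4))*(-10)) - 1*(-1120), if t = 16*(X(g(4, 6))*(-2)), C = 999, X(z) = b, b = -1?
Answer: 2151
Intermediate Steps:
X(z) = -1
t = 32 (t = 16*(-1*(-2)) = 16*2 = 32)
((C + t) + (0*(-4))*(-10)) - 1*(-1120) = ((999 + 32) + (0*(-4))*(-10)) - 1*(-1120) = (1031 + 0*(-10)) + 1120 = (1031 + 0) + 1120 = 1031 + 1120 = 2151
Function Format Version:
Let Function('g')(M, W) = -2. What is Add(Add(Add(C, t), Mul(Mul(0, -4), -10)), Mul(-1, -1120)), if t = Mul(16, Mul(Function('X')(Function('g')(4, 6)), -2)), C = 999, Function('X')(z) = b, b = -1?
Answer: 2151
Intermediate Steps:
Function('X')(z) = -1
t = 32 (t = Mul(16, Mul(-1, -2)) = Mul(16, 2) = 32)
Add(Add(Add(C, t), Mul(Mul(0, -4), -10)), Mul(-1, -1120)) = Add(Add(Add(999, 32), Mul(Mul(0, -4), -10)), Mul(-1, -1120)) = Add(Add(1031, Mul(0, -10)), 1120) = Add(Add(1031, 0), 1120) = Add(1031, 1120) = 2151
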